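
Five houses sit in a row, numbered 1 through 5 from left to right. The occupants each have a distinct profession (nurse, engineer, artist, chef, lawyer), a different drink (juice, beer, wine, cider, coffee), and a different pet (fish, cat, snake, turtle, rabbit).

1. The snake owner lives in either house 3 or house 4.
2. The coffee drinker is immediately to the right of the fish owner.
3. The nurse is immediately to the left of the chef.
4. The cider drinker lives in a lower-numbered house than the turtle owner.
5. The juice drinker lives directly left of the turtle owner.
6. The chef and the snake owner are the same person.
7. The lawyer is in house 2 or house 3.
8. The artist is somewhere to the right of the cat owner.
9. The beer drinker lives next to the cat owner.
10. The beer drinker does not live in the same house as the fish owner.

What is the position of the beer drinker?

3

So house 1 gets engineer for profession.
House 5 profession: only artist fits.
That leaves chef as the profession for house 4.
From clue 3, the nurse must be in house 3.
The snake owner is in house 4 (clue 6).
That leaves lawyer as the profession for house 2.
So house 5 gets wine for drink.
The coffee drinker is narrowed to house 2 or 3 or 4; consider each.
Placing it in house 3 and house 4 leads to a contradiction, so it's in house 2.
Clue 2 places the fish owner in house 1.
The beer drinker is narrowed to house 3 or 4; consider each.
Placing it in house 4 leads to a contradiction, so it's in house 3.
From clue 9, the cat owner must be in house 2.
House 3 pet: only rabbit fits.
House 5 pet: only turtle fits.
From clue 5, the juice drinker must be in house 4.
So house 1 gets cider for drink.
So: house 1 = engineer/cider/fish, house 2 = lawyer/coffee/cat, house 3 = nurse/beer/rabbit, house 4 = chef/juice/snake, house 5 = artist/wine/turtle.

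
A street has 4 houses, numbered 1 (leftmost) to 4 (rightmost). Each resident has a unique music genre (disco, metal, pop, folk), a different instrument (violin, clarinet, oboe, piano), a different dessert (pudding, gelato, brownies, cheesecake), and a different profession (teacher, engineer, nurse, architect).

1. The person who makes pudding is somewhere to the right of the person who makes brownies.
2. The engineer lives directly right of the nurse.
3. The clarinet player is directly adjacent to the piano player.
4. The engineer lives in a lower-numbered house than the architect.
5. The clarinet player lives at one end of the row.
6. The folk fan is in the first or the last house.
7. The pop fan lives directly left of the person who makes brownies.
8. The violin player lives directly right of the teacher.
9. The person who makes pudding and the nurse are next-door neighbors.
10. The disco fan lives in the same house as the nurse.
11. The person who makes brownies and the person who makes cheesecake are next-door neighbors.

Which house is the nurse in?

2

House 4 profession: only architect fits.
Clue 9: the person who makes pudding is in house 3.
Clue 9 places the nurse in house 2.
Clue 10 places the disco fan in house 2.
The only music genre still possible for house 1 is pop.
The only music genre still possible for house 3 is metal.
That leaves folk as the music genre for house 4.
That leaves brownies as the dessert for house 2.
So house 1 gets teacher for profession.
House 3's profession must be engineer (nothing else left).
From clue 8, the violin player must be in house 2.
By clue 11, the person who makes cheesecake is in house 1.
So house 3 gets piano for instrument.
So house 4 gets gelato for dessert.
Clue 3: the clarinet player is in house 4.
House 1 instrument: only oboe fits.
So: house 1 = pop/oboe/cheesecake/teacher, house 2 = disco/violin/brownies/nurse, house 3 = metal/piano/pudding/engineer, house 4 = folk/clarinet/gelato/architect.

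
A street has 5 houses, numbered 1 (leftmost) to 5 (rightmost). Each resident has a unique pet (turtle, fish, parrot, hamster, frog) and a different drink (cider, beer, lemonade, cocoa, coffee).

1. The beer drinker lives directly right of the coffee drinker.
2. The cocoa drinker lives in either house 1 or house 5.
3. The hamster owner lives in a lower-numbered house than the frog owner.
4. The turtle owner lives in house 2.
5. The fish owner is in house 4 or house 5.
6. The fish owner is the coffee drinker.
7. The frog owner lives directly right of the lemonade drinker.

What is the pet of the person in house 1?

Clue 4 places the turtle owner in house 2.
The fish owner is in house 4 (clue 6).
Clue 6 places the coffee drinker in house 4.
From clue 1, the beer drinker must be in house 5.
By clue 7, the frog owner is in house 3.
The lemonade drinker is in house 2 (clue 7).
So house 5 gets parrot for pet.
House 1's drink must be cocoa (nothing else left).
House 3 drink: only cider fits.
House 1's pet must be hamster (nothing else left).
So: house 1 = hamster/cocoa, house 2 = turtle/lemonade, house 3 = frog/cider, house 4 = fish/coffee, house 5 = parrot/beer.

hamster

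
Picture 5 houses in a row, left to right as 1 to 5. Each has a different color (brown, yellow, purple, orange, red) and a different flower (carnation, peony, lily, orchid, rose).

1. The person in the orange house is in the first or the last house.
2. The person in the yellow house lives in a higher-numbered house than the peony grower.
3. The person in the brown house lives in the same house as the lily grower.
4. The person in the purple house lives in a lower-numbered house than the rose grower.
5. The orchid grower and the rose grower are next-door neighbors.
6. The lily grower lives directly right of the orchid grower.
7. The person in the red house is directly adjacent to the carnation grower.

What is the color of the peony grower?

orange

The person in the orange house is narrowed to house 1 or 5; consider each.
Placing it in house 5 leads to a contradiction, so it's in house 1.
The person in the brown house is narrowed to house 3 or 4 or 5; consider each.
Placing it in house 3 and house 4 leads to a contradiction, so it's in house 5.
Clue 3: the lily grower is in house 5.
The orchid grower is in house 4 (clue 6).
House 3 flower: only rose fits.
By clue 4, the person in the purple house is in house 2.
So house 3 gets red for color.
House 4 color: only yellow fits.
Clue 7: the carnation grower is in house 2.
The only flower still possible for house 1 is peony.
So: house 1 = orange/peony, house 2 = purple/carnation, house 3 = red/rose, house 4 = yellow/orchid, house 5 = brown/lily.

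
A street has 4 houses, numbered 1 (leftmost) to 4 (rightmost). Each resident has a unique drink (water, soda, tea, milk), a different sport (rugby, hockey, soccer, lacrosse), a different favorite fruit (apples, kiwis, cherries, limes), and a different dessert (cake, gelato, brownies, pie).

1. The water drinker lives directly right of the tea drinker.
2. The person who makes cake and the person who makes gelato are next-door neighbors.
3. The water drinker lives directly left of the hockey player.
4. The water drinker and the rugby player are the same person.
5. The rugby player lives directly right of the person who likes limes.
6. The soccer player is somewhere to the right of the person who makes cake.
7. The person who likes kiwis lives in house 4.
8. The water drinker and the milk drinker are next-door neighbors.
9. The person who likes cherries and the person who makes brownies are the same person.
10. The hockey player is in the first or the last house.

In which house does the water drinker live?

3

By clue 7, the person who likes kiwis is in house 4.
Clue 10 places the hockey player in house 4.
House 1's sport must be lacrosse (nothing else left).
Clue 3: the water drinker is in house 3.
Clue 4 places the rugby player in house 3.
The person who likes limes is in house 2 (clue 5).
That leaves soccer as the sport for house 2.
From clue 1, the tea drinker must be in house 2.
By clue 6, the person who makes cake is in house 1.
House 1 drink: only soda fits.
The only drink still possible for house 4 is milk.
That leaves brownies as the dessert for house 3.
House 4 dessert: only pie fits.
From clue 9, the person who likes cherries must be in house 3.
So house 1 gets apples for favorite fruit.
So house 2 gets gelato for dessert.
So: house 1 = soda/lacrosse/apples/cake, house 2 = tea/soccer/limes/gelato, house 3 = water/rugby/cherries/brownies, house 4 = milk/hockey/kiwis/pie.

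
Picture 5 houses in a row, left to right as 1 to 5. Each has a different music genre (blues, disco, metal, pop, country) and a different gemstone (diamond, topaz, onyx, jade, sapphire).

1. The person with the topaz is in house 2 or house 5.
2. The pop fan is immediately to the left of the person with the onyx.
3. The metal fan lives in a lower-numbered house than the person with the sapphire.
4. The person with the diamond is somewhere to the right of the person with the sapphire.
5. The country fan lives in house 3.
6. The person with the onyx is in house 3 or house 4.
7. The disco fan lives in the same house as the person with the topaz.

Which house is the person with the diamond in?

4

Clue 5 places the country fan in house 3.
That leaves jade as the gemstone for house 1.
The pop fan is in house 2 (clue 2).
From clue 2, the person with the onyx must be in house 3.
That leaves blues as the music genre for house 4.
So house 5 gets disco for music genre.
From clue 7, the person with the topaz must be in house 5.
So house 1 gets metal for music genre.
The only gemstone still possible for house 2 is sapphire.
House 4 gemstone: only diamond fits.
So: house 1 = metal/jade, house 2 = pop/sapphire, house 3 = country/onyx, house 4 = blues/diamond, house 5 = disco/topaz.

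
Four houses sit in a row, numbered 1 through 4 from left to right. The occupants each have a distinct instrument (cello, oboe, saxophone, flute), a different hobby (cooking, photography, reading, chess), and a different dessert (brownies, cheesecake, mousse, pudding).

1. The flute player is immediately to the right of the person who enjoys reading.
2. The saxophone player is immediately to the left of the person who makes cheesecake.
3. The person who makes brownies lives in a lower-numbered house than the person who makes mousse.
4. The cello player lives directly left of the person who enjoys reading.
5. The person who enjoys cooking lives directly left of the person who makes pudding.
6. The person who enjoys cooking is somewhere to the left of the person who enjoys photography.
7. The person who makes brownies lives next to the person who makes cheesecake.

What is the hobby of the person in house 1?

The only dessert still possible for house 1 is brownies.
Clue 7 places the person who makes cheesecake in house 2.
Clue 2: the saxophone player is in house 1.
So house 1 gets chess for hobby.
The only hobby still possible for house 4 is photography.
By clue 4, the person who enjoys reading is in house 3.
So house 2 gets cello for instrument.
The only hobby still possible for house 2 is cooking.
Clue 1 places the flute player in house 4.
By clue 5, the person who makes pudding is in house 3.
House 3 instrument: only oboe fits.
House 4 dessert: only mousse fits.
So: house 1 = saxophone/chess/brownies, house 2 = cello/cooking/cheesecake, house 3 = oboe/reading/pudding, house 4 = flute/photography/mousse.

chess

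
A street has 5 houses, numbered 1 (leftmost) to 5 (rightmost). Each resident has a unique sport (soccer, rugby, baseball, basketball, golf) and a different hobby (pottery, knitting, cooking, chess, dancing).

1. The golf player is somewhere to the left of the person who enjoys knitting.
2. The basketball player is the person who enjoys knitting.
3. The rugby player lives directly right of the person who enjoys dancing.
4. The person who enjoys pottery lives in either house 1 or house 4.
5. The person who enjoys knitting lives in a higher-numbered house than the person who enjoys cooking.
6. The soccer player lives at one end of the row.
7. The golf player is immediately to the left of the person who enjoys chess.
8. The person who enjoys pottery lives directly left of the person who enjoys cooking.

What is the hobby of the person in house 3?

dancing

Clue 8: the person who enjoys pottery is in house 1.
From clue 8, the person who enjoys cooking must be in house 2.
The rugby player is narrowed to house 4 or 5; consider each.
Placing it in house 5 leads to a contradiction, so it's in house 4.
Clue 3: the person who enjoys dancing is in house 3.
From clue 2, the basketball player must be in house 5.
By clue 2, the person who enjoys knitting is in house 5.
The golf player is in house 3 (clue 7).
Clue 7: the person who enjoys chess is in house 4.
That leaves baseball as the sport for house 2.
So house 1 gets soccer for sport.
So: house 1 = soccer/pottery, house 2 = baseball/cooking, house 3 = golf/dancing, house 4 = rugby/chess, house 5 = basketball/knitting.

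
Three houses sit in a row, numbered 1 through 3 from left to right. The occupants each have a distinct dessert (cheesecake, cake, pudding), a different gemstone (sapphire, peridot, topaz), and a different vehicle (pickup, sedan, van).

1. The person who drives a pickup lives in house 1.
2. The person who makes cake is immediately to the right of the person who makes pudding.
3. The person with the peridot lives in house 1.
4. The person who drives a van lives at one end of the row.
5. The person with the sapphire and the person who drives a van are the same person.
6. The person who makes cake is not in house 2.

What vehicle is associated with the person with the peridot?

pickup

Clue 1: the person who drives a pickup is in house 1.
By clue 3, the person with the peridot is in house 1.
By clue 6, the person who makes cake is in house 3.
That leaves topaz as the gemstone for house 2.
The only gemstone still possible for house 3 is sapphire.
House 2 vehicle: only sedan fits.
The only vehicle still possible for house 3 is van.
Clue 2: the person who makes pudding is in house 2.
So house 1 gets cheesecake for dessert.
So: house 1 = cheesecake/peridot/pickup, house 2 = pudding/topaz/sedan, house 3 = cake/sapphire/van.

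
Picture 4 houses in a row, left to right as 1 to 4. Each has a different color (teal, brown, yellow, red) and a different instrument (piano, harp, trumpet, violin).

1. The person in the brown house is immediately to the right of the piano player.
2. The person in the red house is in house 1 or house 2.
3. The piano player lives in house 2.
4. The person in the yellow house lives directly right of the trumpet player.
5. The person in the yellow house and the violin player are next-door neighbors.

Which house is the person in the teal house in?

The piano player is in house 2 (clue 3).
Clue 1 places the person in the brown house in house 3.
So house 4 gets harp for instrument.
The person in the red house is narrowed to house 1 or 2; consider each.
Placing it in house 2 leads to a contradiction, so it's in house 1.
The person in the teal house is narrowed to house 2 or 4; consider each.
Placing it in house 2 leads to a contradiction, so it's in house 4.
The only color still possible for house 2 is yellow.
From clue 4, the trumpet player must be in house 1.
House 3 instrument: only violin fits.
So: house 1 = red/trumpet, house 2 = yellow/piano, house 3 = brown/violin, house 4 = teal/harp.

4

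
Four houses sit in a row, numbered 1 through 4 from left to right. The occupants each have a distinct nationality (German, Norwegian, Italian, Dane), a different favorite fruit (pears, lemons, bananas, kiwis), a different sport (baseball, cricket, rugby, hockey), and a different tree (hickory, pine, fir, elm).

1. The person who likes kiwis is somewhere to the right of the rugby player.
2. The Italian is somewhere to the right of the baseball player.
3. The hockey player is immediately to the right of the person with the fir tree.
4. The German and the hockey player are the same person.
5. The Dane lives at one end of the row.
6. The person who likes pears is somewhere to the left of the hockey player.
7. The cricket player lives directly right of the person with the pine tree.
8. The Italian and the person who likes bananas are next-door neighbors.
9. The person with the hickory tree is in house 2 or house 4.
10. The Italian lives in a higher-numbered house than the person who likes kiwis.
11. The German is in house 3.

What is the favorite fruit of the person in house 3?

bananas

By clue 11, the German is in house 3.
House 1 nationality: only Dane fits.
So house 2 gets Norwegian for nationality.
House 4's nationality must be Italian (nothing else left).
The hockey player is in house 3 (clue 4).
Clue 8 places the person who likes bananas in house 3.
The only favorite fruit still possible for house 2 is kiwis.
House 4's favorite fruit must be lemons (nothing else left).
That leaves cricket as the sport for house 4.
Clue 1 places the rugby player in house 1.
By clue 3, the person with the fir tree is in house 2.
From clue 7, the person with the pine tree must be in house 3.
House 1 favorite fruit: only pears fits.
House 2 sport: only baseball fits.
That leaves elm as the tree for house 1.
The only tree still possible for house 4 is hickory.
So: house 1 = Dane/pears/rugby/elm, house 2 = Norwegian/kiwis/baseball/fir, house 3 = German/bananas/hockey/pine, house 4 = Italian/lemons/cricket/hickory.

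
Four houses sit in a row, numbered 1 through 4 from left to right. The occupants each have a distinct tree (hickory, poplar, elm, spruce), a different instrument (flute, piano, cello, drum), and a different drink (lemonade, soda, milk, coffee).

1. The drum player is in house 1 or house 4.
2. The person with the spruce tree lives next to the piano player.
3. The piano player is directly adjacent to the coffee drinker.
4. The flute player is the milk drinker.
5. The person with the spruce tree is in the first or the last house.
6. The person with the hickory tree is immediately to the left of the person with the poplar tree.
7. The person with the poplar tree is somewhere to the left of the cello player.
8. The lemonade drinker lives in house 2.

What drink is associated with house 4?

soda

By clue 8, the lemonade drinker is in house 2.
The only instrument still possible for house 2 is piano.
From clue 2, the person with the spruce tree must be in house 1.
So house 4 gets elm for tree.
The person with the poplar tree is in house 3 (clue 6).
The cello player is in house 4 (clue 7).
That leaves hickory as the tree for house 2.
The only instrument still possible for house 1 is drum.
That leaves flute as the instrument for house 3.
Clue 4 places the milk drinker in house 3.
House 1's drink must be coffee (nothing else left).
The only drink still possible for house 4 is soda.
So: house 1 = spruce/drum/coffee, house 2 = hickory/piano/lemonade, house 3 = poplar/flute/milk, house 4 = elm/cello/soda.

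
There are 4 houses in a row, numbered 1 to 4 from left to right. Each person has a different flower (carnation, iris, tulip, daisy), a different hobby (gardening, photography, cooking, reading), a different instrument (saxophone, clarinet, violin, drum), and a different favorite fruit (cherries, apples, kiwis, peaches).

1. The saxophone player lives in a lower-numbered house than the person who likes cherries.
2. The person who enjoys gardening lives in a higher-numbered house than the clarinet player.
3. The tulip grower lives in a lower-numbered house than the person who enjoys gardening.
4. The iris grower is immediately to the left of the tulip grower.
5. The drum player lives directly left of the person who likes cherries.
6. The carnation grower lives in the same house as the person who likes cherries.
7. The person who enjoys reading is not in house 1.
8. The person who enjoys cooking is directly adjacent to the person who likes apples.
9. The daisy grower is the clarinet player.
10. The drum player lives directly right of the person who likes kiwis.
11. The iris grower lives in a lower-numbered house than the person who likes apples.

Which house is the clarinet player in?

House 4 flower: only carnation fits.
That leaves violin as the instrument for house 4.
By clue 6, the person who likes cherries is in house 4.
Clue 5: the drum player is in house 3.
The person who likes kiwis is in house 2 (clue 10).
So house 1 gets peaches for favorite fruit.
So house 3 gets apples for favorite fruit.
House 3 flower: only tulip fits.
House 1's hobby must be photography (nothing else left).
Clue 3 places the person who enjoys gardening in house 4.
By clue 4, the iris grower is in house 2.
The only flower still possible for house 1 is daisy.
That leaves cooking as the hobby for house 2.
House 3 hobby: only reading fits.
From clue 9, the clarinet player must be in house 1.
So house 2 gets saxophone for instrument.
So: house 1 = daisy/photography/clarinet/peaches, house 2 = iris/cooking/saxophone/kiwis, house 3 = tulip/reading/drum/apples, house 4 = carnation/gardening/violin/cherries.

1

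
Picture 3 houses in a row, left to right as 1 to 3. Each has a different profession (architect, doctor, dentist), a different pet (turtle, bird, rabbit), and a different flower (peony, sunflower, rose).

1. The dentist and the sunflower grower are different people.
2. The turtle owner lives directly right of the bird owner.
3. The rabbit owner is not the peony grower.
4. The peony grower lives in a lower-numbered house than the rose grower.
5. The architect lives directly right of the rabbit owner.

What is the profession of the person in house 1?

doctor

House 3 pet: only turtle fits.
From clue 2, the bird owner must be in house 2.
So house 1 gets rabbit for pet.
Clue 3: the peony grower is in house 2.
Clue 4 places the rose grower in house 3.
From clue 5, the architect must be in house 2.
House 1 flower: only sunflower fits.
Clue 1: the dentist is in house 3.
The only profession still possible for house 1 is doctor.
So: house 1 = doctor/rabbit/sunflower, house 2 = architect/bird/peony, house 3 = dentist/turtle/rose.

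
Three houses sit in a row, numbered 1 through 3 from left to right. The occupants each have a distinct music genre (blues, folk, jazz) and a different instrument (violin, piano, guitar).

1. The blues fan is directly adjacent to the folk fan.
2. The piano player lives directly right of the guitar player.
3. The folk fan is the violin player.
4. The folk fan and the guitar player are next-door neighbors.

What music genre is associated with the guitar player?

The guitar player is narrowed to house 1 or 2; consider each.
Placing it in house 1 leads to a contradiction, so it's in house 2.
Clue 2: the piano player is in house 3.
House 1's instrument must be violin (nothing else left).
The blues fan is in house 2 (clue 1).
From clue 3, the folk fan must be in house 1.
The only music genre still possible for house 3 is jazz.
So: house 1 = folk/violin, house 2 = blues/guitar, house 3 = jazz/piano.

blues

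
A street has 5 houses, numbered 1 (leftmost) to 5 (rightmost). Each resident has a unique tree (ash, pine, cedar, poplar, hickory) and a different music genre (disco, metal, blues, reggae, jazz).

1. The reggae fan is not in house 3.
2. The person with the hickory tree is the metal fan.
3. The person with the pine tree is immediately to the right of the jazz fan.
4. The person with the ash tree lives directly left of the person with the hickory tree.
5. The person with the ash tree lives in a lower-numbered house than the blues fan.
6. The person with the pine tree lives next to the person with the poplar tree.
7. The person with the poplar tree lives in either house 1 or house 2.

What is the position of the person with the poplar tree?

1

The person with the pine tree is narrowed to house 2 or 3; consider each.
Placing it in house 3 leads to a contradiction, so it's in house 2.
Clue 3 places the jazz fan in house 1.
Clue 6 places the person with the poplar tree in house 1.
House 3 music genre: only disco fits.
House 2 music genre: only reggae fits.
The person with the ash tree is narrowed to house 3 or 4; consider each.
Placing it in house 4 leads to a contradiction, so it's in house 3.
Clue 4: the person with the hickory tree is in house 4.
So house 5 gets cedar for tree.
By clue 2, the metal fan is in house 4.
That leaves blues as the music genre for house 5.
So: house 1 = poplar/jazz, house 2 = pine/reggae, house 3 = ash/disco, house 4 = hickory/metal, house 5 = cedar/blues.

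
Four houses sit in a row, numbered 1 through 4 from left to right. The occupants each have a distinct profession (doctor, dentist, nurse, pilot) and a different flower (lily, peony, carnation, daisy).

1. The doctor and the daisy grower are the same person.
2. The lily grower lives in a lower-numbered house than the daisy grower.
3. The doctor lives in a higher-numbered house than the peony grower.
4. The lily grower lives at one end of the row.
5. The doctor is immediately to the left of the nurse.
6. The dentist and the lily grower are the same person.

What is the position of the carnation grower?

The lily grower is in house 1 (clue 4).
By clue 6, the dentist is in house 1.
Clue 3 places the doctor in house 3.
From clue 3, the peony grower must be in house 2.
From clue 5, the nurse must be in house 4.
The only profession still possible for house 2 is pilot.
That leaves daisy as the flower for house 3.
House 4 flower: only carnation fits.
So: house 1 = dentist/lily, house 2 = pilot/peony, house 3 = doctor/daisy, house 4 = nurse/carnation.

4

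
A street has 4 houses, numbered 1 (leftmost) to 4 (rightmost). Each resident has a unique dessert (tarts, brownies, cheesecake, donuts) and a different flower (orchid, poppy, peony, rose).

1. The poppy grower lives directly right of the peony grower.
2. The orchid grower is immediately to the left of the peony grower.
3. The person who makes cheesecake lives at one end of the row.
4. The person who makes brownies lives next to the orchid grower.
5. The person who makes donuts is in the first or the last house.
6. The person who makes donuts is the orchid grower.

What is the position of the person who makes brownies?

By clue 6, the person who makes donuts is in house 1.
From clue 6, the orchid grower must be in house 1.
From clue 2, the peony grower must be in house 2.
Clue 4 places the person who makes brownies in house 2.
The only dessert still possible for house 3 is tarts.
So house 4 gets cheesecake for dessert.
The poppy grower is in house 3 (clue 1).
House 4's flower must be rose (nothing else left).
So: house 1 = donuts/orchid, house 2 = brownies/peony, house 3 = tarts/poppy, house 4 = cheesecake/rose.

2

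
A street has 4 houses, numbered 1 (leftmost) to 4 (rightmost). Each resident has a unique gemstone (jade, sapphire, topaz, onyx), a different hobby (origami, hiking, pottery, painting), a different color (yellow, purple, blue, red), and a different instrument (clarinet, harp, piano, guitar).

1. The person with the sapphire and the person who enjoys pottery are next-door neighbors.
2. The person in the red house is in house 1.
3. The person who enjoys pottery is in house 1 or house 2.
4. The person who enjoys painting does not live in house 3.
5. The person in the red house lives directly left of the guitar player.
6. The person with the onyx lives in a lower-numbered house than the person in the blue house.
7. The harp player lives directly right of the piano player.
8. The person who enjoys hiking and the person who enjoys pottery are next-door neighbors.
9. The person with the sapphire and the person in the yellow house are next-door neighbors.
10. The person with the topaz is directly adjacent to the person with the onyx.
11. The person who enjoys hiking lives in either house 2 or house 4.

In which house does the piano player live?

3

From clue 2, the person in the red house must be in house 1.
The guitar player is in house 2 (clue 5).
Clue 11 places the person who enjoys hiking in house 2.
The only hobby still possible for house 1 is pottery.
That leaves origami as the hobby for house 3.
House 4 hobby: only painting fits.
The person with the sapphire is in house 2 (clue 1).
From clue 7, the harp player must be in house 4.
Clue 7: the piano player is in house 3.
Clue 9 places the person in the yellow house in house 3.
That leaves clarinet as the instrument for house 1.
The person with the topaz is in house 4 (clue 10).
By clue 10, the person with the onyx is in house 3.
The only gemstone still possible for house 1 is jade.
The person in the blue house is in house 4 (clue 6).
So house 2 gets purple for color.
So: house 1 = jade/pottery/red/clarinet, house 2 = sapphire/hiking/purple/guitar, house 3 = onyx/origami/yellow/piano, house 4 = topaz/painting/blue/harp.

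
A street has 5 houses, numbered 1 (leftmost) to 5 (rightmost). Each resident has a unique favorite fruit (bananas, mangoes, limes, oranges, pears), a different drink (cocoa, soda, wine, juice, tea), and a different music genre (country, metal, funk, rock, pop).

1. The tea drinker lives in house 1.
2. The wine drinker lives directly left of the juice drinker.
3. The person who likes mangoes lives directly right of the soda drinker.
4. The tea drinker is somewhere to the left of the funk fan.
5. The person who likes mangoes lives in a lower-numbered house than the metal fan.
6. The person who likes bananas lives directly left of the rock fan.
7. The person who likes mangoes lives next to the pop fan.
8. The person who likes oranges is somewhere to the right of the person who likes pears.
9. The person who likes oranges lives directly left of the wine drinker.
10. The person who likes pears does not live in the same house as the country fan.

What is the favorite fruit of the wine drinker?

mangoes

By clue 1, the tea drinker is in house 1.
The only favorite fruit still possible for house 5 is limes.
That leaves country as the music genre for house 1.
Clue 10: the person who likes pears is in house 2.
The only favorite fruit still possible for house 1 is bananas.
House 4 favorite fruit: only mangoes fits.
Clue 3 places the soda drinker in house 3.
From clue 5, the metal fan must be in house 5.
Clue 6: the rock fan is in house 2.
From clue 9, the wine drinker must be in house 4.
That leaves oranges as the favorite fruit for house 3.
That leaves cocoa as the drink for house 2.
House 5 drink: only juice fits.
House 3 music genre: only pop fits.
So house 4 gets funk for music genre.
So: house 1 = bananas/tea/country, house 2 = pears/cocoa/rock, house 3 = oranges/soda/pop, house 4 = mangoes/wine/funk, house 5 = limes/juice/metal.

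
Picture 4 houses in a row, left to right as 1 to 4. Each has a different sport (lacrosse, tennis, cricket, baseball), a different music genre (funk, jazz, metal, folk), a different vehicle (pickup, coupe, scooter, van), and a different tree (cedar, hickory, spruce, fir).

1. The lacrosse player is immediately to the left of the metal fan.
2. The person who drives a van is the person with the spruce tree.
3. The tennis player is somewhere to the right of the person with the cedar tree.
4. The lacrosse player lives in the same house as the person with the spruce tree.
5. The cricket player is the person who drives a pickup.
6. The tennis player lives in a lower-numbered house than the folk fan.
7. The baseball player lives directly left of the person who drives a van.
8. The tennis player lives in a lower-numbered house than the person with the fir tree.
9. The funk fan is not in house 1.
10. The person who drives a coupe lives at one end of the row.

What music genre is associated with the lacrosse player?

funk

The only sport still possible for house 4 is cricket.
The only music genre still possible for house 1 is jazz.
The person who drives a pickup is in house 4 (clue 5).
House 1's sport must be baseball (nothing else left).
House 1's vehicle must be coupe (nothing else left).
From clue 7, the person who drives a van must be in house 2.
House 2 music genre: only funk fits.
So house 3 gets scooter for vehicle.
Clue 2 places the person with the spruce tree in house 2.
Clue 4: the lacrosse player is in house 2.
So house 3 gets tennis for sport.
Clue 1 places the metal fan in house 3.
Clue 6: the folk fan is in house 4.
Clue 8: the person with the fir tree is in house 4.
House 1's tree must be cedar (nothing else left).
So house 3 gets hickory for tree.
So: house 1 = baseball/jazz/coupe/cedar, house 2 = lacrosse/funk/van/spruce, house 3 = tennis/metal/scooter/hickory, house 4 = cricket/folk/pickup/fir.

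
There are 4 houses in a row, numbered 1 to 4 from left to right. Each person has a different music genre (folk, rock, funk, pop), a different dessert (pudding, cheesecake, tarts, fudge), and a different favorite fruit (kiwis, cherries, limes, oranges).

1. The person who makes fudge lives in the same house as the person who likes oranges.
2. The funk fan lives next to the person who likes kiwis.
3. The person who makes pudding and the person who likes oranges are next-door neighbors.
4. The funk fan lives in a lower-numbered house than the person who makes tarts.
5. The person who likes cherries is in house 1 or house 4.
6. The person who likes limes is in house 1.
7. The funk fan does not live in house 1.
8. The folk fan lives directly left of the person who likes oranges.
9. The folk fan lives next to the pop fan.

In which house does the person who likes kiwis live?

2

By clue 6, the person who likes limes is in house 1.
The only favorite fruit still possible for house 4 is cherries.
House 4's music genre must be rock (nothing else left).
The folk fan is narrowed to house 1 or 2; consider each.
Placing it in house 1 leads to a contradiction, so it's in house 2.
From clue 8, the person who likes oranges must be in house 3.
House 1 music genre: only pop fits.
That leaves funk as the music genre for house 3.
House 2 favorite fruit: only kiwis fits.
Clue 1: the person who makes fudge is in house 3.
Clue 4: the person who makes tarts is in house 4.
So house 1 gets cheesecake for dessert.
The only dessert still possible for house 2 is pudding.
So: house 1 = pop/cheesecake/limes, house 2 = folk/pudding/kiwis, house 3 = funk/fudge/oranges, house 4 = rock/tarts/cherries.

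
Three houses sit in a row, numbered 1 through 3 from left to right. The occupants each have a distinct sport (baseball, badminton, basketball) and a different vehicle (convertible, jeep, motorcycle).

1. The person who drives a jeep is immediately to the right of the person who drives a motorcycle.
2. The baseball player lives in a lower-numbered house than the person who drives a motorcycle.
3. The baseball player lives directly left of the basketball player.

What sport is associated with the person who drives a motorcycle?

basketball

By clue 2, the baseball player is in house 1.
The person who drives a motorcycle is in house 2 (clue 2).
From clue 3, the basketball player must be in house 2.
House 3's sport must be badminton (nothing else left).
House 1's vehicle must be convertible (nothing else left).
House 3's vehicle must be jeep (nothing else left).
So: house 1 = baseball/convertible, house 2 = basketball/motorcycle, house 3 = badminton/jeep.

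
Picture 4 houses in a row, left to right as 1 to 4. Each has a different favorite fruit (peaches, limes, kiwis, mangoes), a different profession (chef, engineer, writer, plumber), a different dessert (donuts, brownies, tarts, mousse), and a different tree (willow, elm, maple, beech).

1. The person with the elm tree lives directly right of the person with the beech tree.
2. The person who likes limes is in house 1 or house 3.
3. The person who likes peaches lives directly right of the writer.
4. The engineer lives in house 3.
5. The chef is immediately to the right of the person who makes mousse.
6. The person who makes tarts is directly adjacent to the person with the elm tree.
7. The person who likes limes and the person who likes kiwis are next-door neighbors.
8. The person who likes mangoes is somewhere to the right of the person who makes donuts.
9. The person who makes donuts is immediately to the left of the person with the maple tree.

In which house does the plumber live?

From clue 4, the engineer must be in house 3.
House 1 favorite fruit: only limes fits.
By clue 7, the person who likes kiwis is in house 2.
That leaves mangoes as the favorite fruit for house 4.
Clue 3: the writer is in house 2.
House 3 favorite fruit: only peaches fits.
The only profession still possible for house 1 is plumber.
House 4's profession must be chef (nothing else left).
Clue 5: the person who makes mousse is in house 3.
House 4's tree must be willow (nothing else left).
So house 1 gets beech for tree.
The person with the elm tree is in house 2 (clue 1).
From clue 6, the person who makes tarts must be in house 1.
House 4's dessert must be brownies (nothing else left).
So house 3 gets maple for tree.
House 2 dessert: only donuts fits.
So: house 1 = limes/plumber/tarts/beech, house 2 = kiwis/writer/donuts/elm, house 3 = peaches/engineer/mousse/maple, house 4 = mangoes/chef/brownies/willow.

1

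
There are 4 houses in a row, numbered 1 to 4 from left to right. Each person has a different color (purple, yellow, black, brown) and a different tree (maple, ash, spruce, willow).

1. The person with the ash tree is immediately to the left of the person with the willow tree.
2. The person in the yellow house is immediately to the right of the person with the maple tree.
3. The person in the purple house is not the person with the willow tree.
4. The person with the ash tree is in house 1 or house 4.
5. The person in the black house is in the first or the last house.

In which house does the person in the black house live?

From clue 4, the person with the ash tree must be in house 1.
Clue 1: the person with the willow tree is in house 2.
House 2 color: only brown fits.
House 4 tree: only spruce fits.
The person in the yellow house is in house 4 (clue 2).
House 1's color must be black (nothing else left).
That leaves purple as the color for house 3.
The only tree still possible for house 3 is maple.
So: house 1 = black/ash, house 2 = brown/willow, house 3 = purple/maple, house 4 = yellow/spruce.

1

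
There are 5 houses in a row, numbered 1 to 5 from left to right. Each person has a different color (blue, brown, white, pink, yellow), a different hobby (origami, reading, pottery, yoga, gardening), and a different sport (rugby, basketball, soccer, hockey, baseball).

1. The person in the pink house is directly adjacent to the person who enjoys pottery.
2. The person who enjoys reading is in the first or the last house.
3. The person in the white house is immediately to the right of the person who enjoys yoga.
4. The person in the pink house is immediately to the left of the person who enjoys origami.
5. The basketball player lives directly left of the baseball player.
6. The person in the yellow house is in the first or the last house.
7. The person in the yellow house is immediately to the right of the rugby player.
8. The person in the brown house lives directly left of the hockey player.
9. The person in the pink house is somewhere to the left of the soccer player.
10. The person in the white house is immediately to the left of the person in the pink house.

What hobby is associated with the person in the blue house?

reading

Clue 7 places the person in the yellow house in house 5.
From clue 7, the rugby player must be in house 4.
So house 1 gets basketball for sport.
Clue 5: the baseball player is in house 2.
Clue 9: the soccer player is in house 5.
The only sport still possible for house 3 is hockey.
Clue 8 places the person in the brown house in house 2.
That leaves blue as the color for house 1.
The only color still possible for house 3 is white.
So house 4 gets pink for color.
The person who enjoys yoga is in house 2 (clue 3).
By clue 4, the person who enjoys origami is in house 5.
House 1's hobby must be reading (nothing else left).
House 3's hobby must be pottery (nothing else left).
House 4 hobby: only gardening fits.
So: house 1 = blue/reading/basketball, house 2 = brown/yoga/baseball, house 3 = white/pottery/hockey, house 4 = pink/gardening/rugby, house 5 = yellow/origami/soccer.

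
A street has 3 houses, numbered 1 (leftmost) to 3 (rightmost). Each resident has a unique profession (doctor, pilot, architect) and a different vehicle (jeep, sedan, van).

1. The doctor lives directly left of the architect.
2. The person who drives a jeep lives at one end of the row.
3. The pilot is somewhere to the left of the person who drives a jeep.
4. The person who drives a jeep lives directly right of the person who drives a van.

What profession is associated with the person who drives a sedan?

pilot

By clue 3, the person who drives a jeep is in house 3.
The person who drives a van is in house 2 (clue 4).
House 3's profession must be architect (nothing else left).
The only vehicle still possible for house 1 is sedan.
From clue 1, the doctor must be in house 2.
House 1 profession: only pilot fits.
So: house 1 = pilot/sedan, house 2 = doctor/van, house 3 = architect/jeep.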